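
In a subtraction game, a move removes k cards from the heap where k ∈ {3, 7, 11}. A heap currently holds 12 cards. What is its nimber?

2

Grundy values for subtraction set {3, 7, 11}:
g(0) = mex{} = 0
g(1) = mex{} = 0
g(2) = mex{} = 0
g(3) = mex{0} = 1
g(4) = mex{0} = 1
g(5) = mex{0} = 1
g(6) = mex{1} = 0
g(7) = mex{0,1} = 2
g(8) = mex{0,1} = 2
g(9) = mex{0} = 1
g(10) = mex{1,2} = 0
g(11) = mex{0,1,2} = 3
g(12) = mex{0,1} = 2
So g(12) = 2.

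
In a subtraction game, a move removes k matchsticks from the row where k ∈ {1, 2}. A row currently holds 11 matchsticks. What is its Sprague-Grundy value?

Build the Grundy sequence with g(k) = mex{g(k−s) : s ∈ {1, 2}, s ≤ k}:
g(0) = mex{} = 0
g(1) = mex{0} = 1
g(2) = mex{0,1} = 2
g(3) = mex{1,2} = 0
g(4) = mex{0,2} = 1
g(5) = mex{0,1} = 2
g(6) = mex{1,2} = 0
g(7) = mex{0,2} = 1
g(8) = mex{0,1} = 2
g(9) = mex{1,2} = 0
g(10) = mex{0,2} = 1
g(11) = mex{0,1} = 2
So g(11) = 2.

2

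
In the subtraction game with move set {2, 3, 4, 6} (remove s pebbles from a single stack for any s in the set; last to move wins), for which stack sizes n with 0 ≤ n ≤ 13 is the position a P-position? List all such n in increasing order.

0, 1, 8, 9

Compute g(0), g(1), … for moves {2, 3, 4, 6}:
g(0) = mex{} = 0
g(1) = mex{} = 0
g(2) = mex{0} = 1
g(3) = mex{0} = 1
g(4) = mex{0,1} = 2
g(5) = mex{0,1} = 2
g(6) = mex{0,1,2} = 3
g(7) = mex{0,1,2} = 3
g(8) = mex{1,2,3} = 0
g(9) = mex{1,2,3} = 0
g(10) = mex{0,2,3} = 1
g(11) = mex{0,2,3} = 1
g(12) = mex{0,1,3} = 2
g(13) = mex{0,1,3} = 2
The P-positions (g = 0) in 0..13 are 0, 1, 8, 9.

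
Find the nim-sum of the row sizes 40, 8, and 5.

37

Compute the nim-sum pairwise:
40 ^ 8 = 32
32 ^ 5 = 37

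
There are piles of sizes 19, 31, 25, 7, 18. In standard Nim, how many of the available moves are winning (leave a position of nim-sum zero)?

0

In binary:
  10011  (19)
  11111  (31)
  11001  (25)
  00111  (7)
  10010  (18)
  -----
  00000  (0)
The nim-sum is already 0, so every move leaves a nonzero nim-sum — there are no winning moves.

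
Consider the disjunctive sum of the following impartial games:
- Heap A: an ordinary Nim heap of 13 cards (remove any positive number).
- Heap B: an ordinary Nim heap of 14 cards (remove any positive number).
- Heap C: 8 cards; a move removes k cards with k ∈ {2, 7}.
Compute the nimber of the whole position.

Heap A is a plain Nim heap of size 13, so its Grundy value is 13.
Heap B is a plain Nim heap of size 14, so its Grundy value is 14.
For heap C, compute g(0), g(1), … with moves {2, 7}:
k:     0  1  2  3  4  5  6  7  8
g(k):  0  0  1  1  0  0  1  1  2
So g(8) = 2.
By the Sprague-Grundy theorem, the Grundy value of a sum of independent games is the XOR of the component values.
Combined value = 13 XOR 14 XOR 2 = 1.

1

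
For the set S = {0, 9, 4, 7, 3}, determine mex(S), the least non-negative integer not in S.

0 is in the set but 1 is not, so the mex is 1.

1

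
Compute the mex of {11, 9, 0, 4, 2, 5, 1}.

3

The values 0, 1, 2 are all present; 3 is the first non-negative integer missing from the set.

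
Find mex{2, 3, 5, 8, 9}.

0 is not in the set, so the mex is 0.

0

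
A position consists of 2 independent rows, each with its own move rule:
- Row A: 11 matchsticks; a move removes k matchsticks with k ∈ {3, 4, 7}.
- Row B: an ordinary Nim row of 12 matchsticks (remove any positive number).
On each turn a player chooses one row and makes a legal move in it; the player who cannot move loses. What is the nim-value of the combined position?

12

Build the Grundy sequence for row A with g(k) = mex{g(k−s) : s ∈ {3, 4, 7}, s ≤ k}:
k:     0  1  2  3  4  5  6  7  8  9 10 11
g(k):  0  0  0  1  1  1  2  2  2  3  0  0
So g(11) = 0.
Row B is a plain Nim row of size 12, so its Grundy value is 12.
The value of a disjunctive sum is the nim-sum of the parts.
Combined value = 0 XOR 12 = 12.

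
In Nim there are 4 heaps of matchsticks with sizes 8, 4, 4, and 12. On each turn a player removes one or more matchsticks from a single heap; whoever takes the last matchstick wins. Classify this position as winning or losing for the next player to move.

Winning position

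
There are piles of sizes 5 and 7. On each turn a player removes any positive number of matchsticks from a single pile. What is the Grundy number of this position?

Compute the nim-sum pairwise:
5 XOR 7 = 2

2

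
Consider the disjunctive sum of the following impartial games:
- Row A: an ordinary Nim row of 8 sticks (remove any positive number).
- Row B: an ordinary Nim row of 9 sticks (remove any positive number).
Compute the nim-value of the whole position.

1

Row A is a plain Nim row of size 8, so its Grundy value is 8.
Row B is a plain Nim row of size 9, so its Grundy value is 9.
The value of a disjunctive sum is the nim-sum of the parts.
Combined value = 8 ⊕ 9 = 1.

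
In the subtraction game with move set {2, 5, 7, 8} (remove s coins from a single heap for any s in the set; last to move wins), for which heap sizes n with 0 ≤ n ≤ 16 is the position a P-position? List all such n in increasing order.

0, 1, 4, 10, 13, 14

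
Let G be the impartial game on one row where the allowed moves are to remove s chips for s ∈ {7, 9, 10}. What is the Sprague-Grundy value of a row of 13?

1

Grundy values for subtraction set {7, 9, 10}:
k:     0  1  2  3  4  5  6  7  8  9 10 11 12 13
g(k):  0  0  0  0  0  0  0  1  1  1  1  1  1  1
So g(13) = 1.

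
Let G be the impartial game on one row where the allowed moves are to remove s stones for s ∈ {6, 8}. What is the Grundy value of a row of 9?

Grundy values for subtraction set {6, 8}:
k:     0  1  2  3  4  5  6  7  8  9
g(k):  0  0  0  0  0  0  1  1  1  1
So g(9) = 1.

1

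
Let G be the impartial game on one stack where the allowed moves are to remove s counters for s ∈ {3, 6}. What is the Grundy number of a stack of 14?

Compute g(0), g(1), … for moves {3, 6}:
g(0) = mex{} = 0
g(1) = mex{} = 0
g(2) = mex{} = 0
g(3) = mex{0} = 1
g(4) = mex{0} = 1
g(5) = mex{0} = 1
g(6) = mex{0,1} = 2
g(7) = mex{0,1} = 2
g(8) = mex{0,1} = 2
g(9) = mex{1,2} = 0
g(10) = mex{1,2} = 0
g(11) = mex{1,2} = 0
g(12) = mex{0,2} = 1
g(13) = mex{0,2} = 1
g(14) = mex{0,2} = 1
So g(14) = 1.

1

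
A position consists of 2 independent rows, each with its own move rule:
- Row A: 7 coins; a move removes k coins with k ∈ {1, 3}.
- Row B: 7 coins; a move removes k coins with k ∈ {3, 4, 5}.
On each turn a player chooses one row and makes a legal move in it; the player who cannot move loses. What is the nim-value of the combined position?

3

For row A, compute g(0), g(1), … with moves {1, 3}:
g(0) = mex{} = 0
g(1) = mex{0} = 1
g(2) = mex{1} = 0
g(3) = mex{0} = 1
g(4) = mex{1} = 0
g(5) = mex{0} = 1
g(6) = mex{1} = 0
g(7) = mex{0} = 1
So g(7) = 1.
For row B, compute g(0), g(1), … with moves {3, 4, 5}:
g(0) = mex{} = 0
g(1) = mex{} = 0
g(2) = mex{} = 0
g(3) = mex{0} = 1
g(4) = mex{0} = 1
g(5) = mex{0} = 1
g(6) = mex{0,1} = 2
g(7) = mex{0,1} = 2
So g(7) = 2.
By the Sprague-Grundy theorem, the Grundy value of a sum of independent games is the XOR of the component values.
Combined value = 1 XOR 2 = 3.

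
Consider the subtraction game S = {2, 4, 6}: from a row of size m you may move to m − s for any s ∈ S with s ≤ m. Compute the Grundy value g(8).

Compute g(0), g(1), … for moves {2, 4, 6}:
g(0) = mex{} = 0
g(1) = mex{} = 0
g(2) = mex{0} = 1
g(3) = mex{0} = 1
g(4) = mex{0,1} = 2
g(5) = mex{0,1} = 2
g(6) = mex{0,1,2} = 3
g(7) = mex{0,1,2} = 3
g(8) = mex{1,2,3} = 0
So g(8) = 0.

0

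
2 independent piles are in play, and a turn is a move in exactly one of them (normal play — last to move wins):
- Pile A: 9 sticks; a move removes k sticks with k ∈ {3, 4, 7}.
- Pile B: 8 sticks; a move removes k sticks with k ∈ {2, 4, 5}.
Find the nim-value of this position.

For pile A, compute g(0), g(1), … with moves {3, 4, 7}:
k:     0  1  2  3  4  5  6  7  8  9
g(k):  0  0  0  1  1  1  2  2  2  3
So g(9) = 3.
Grundy values for pile B (subtraction set {2, 4, 5}):
g(0) = mex{} = 0
g(1) = mex{} = 0
g(2) = mex{0} = 1
g(3) = mex{0} = 1
g(4) = mex{0,1} = 2
g(5) = mex{0,1} = 2
g(6) = mex{0,1,2} = 3
g(7) = mex{1,2} = 0
g(8) = mex{1,2,3} = 0
So g(8) = 0.
The value of a disjunctive sum is the nim-sum of the parts.
Combined value = 3 ⊕ 0 = 3.

3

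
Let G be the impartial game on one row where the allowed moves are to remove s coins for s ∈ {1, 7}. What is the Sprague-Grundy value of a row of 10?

0

Build the Grundy sequence with g(k) = mex{g(k−s) : s ∈ {1, 7}, s ≤ k}:
k:     0  1  2  3  4  5  6  7  8  9 10
g(k):  0  1  0  1  0  1  0  1  0  1  0
So g(10) = 0.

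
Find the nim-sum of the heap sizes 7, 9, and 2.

Compute the nim-sum pairwise:
7 ^ 9 = 14
14 ^ 2 = 12

12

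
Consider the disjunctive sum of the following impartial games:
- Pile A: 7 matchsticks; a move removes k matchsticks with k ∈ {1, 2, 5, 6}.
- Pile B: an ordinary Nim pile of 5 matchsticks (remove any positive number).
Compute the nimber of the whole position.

5

For pile A, compute g(0), g(1), … with moves {1, 2, 5, 6}:
k:     0  1  2  3  4  5  6  7
g(k):  0  1  2  0  1  2  3  0
So g(7) = 0.
Pile B is a plain Nim pile of size 5, so its Grundy value is 5.
By the Sprague-Grundy theorem, the Grundy value of a sum of independent games is the XOR of the component values.
Combined value = 0 ⊕ 5 = 5.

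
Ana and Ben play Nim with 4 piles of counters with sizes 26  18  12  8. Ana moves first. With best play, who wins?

Ana wins

Compute the nim-sum pairwise:
26 ^ 18 = 8
8 ^ 12 = 4
4 ^ 8 = 12
The nim-sum is 12 ≠ 0, so this is an N-position: the player to move can win; Ana has a winning move.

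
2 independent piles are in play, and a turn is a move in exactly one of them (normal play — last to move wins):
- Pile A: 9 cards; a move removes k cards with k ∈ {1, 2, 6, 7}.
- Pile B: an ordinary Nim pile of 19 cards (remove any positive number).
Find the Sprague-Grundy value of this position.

18

For pile A, compute g(0), g(1), … with moves {1, 2, 6, 7}:
g(0) = mex{} = 0
g(1) = mex{0} = 1
g(2) = mex{0,1} = 2
g(3) = mex{1,2} = 0
g(4) = mex{0,2} = 1
g(5) = mex{0,1} = 2
g(6) = mex{0,1,2} = 3
g(7) = mex{0,1,2,3} = 4
g(8) = mex{1,2,3,4} = 0
g(9) = mex{0,2,4} = 1
So g(9) = 1.
Pile B is a plain Nim pile of size 19, so its Grundy value is 19.
The value of a disjunctive sum is the nim-sum of the parts.
Combined value = 1 ⊕ 19 = 18.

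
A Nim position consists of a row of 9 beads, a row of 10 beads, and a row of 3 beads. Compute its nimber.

0

Nim-sum: 9 ^ 10 ^ 3 = 0.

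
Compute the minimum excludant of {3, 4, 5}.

0 is not in the set, so the mex is 0.

0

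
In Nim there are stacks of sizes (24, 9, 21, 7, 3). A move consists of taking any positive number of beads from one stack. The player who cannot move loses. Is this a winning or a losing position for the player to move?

Losing position

In binary:
  11000  (24)
  01001  (9)
  10101  (21)
  00111  (7)
  00011  (3)
  -----
  00000  (0)
The nim-sum is 0, so this is a P-position: the player to move is in a losing position under optimal play.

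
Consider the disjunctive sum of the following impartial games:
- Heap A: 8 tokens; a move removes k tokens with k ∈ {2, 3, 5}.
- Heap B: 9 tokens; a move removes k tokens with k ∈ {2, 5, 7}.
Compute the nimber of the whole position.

Grundy values for heap A (subtraction set {2, 3, 5}):
k:     0  1  2  3  4  5  6  7  8
g(k):  0  0  1  1  2  2  3  0  0
So g(8) = 0.
Build the Grundy sequence for heap B with g(k) = mex{g(k−s) : s ∈ {2, 5, 7}, s ≤ k}:
k:     0  1  2  3  4  5  6  7  8  9
g(k):  0  0  1  1  0  2  1  3  2  2
So g(9) = 2.
The value of a disjunctive sum is the nim-sum of the parts.
Combined value = 0 ⊕ 2 = 2.

2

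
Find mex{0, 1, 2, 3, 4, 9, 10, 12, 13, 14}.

The values 0, 1, 2, 3, 4 are all present; 5 is the first non-negative integer missing from the set.

5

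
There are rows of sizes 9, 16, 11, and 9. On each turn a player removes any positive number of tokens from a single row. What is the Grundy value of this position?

In binary:
  01001  (9)
  10000  (16)
  01011  (11)
  01001  (9)
  -----
  11011  (27)

27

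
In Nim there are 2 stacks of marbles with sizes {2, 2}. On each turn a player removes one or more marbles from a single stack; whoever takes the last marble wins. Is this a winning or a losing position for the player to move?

Losing position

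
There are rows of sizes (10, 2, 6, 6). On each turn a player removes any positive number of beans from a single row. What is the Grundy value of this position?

8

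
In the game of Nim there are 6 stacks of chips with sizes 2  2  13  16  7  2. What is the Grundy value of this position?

24

Bitwise XOR of the heap sizes:
  00010  (2)
  00010  (2)
  01101  (13)
  10000  (16)
  00111  (7)
  00010  (2)
  -----
  11000  (24)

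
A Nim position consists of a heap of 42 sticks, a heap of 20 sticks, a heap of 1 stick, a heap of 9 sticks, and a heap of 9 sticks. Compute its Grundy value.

Nim-sum: 42 XOR 20 XOR 1 XOR 9 XOR 9 = 63.

63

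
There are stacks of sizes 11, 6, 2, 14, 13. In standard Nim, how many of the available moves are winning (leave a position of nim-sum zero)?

3

Compute the nim-sum pairwise:
11 ⊕ 6 = 13
13 ⊕ 2 = 15
15 ⊕ 14 = 1
1 ⊕ 13 = 12
The overall nim-sum is X = 12. A stack of size p has a winning move iff p XOR X < p (reduce it to p XOR X).
  11: 11 XOR 12 = 7 < 11 — winning move (to 7).
  6: 6 XOR 12 = 10 ≥ 6 — no move.
  2: 2 XOR 12 = 14 ≥ 2 — no move.
  14: 14 XOR 12 = 2 < 14 — winning move (to 2).
  13: 13 XOR 12 = 1 < 13 — winning move (to 1).
That gives 3 winning moves.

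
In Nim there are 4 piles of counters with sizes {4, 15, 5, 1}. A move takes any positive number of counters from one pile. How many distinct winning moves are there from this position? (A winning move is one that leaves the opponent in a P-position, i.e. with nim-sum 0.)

1

Nim-sum: 4 ^ 15 ^ 5 ^ 1 = 15.
The overall nim-sum is X = 15. A pile of size p has a winning move iff p XOR X < p (reduce it to p XOR X).
  4: 4 XOR 15 = 11 ≥ 4 — no move.
  15: 15 XOR 15 = 0 < 15 — winning move (to 0).
  5: 5 XOR 15 = 10 ≥ 5 — no move.
  1: 1 XOR 15 = 14 ≥ 1 — no move.
That gives 1 winning move.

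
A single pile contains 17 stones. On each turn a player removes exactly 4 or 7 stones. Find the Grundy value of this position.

Compute g(0), g(1), … for moves {4, 7}:
k:     0  1  2  3  4  5  6  7  8  9 10 11 12 13 14 15 16 17
g(k):  0  0  0  0  1  1  1  1  2  2  2  0  0  0  0  1  1  1
So g(17) = 1.

1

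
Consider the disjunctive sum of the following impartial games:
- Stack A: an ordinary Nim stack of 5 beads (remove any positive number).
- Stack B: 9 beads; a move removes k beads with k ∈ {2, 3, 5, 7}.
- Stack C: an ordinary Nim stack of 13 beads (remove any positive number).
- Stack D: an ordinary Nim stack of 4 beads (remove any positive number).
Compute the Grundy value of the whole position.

12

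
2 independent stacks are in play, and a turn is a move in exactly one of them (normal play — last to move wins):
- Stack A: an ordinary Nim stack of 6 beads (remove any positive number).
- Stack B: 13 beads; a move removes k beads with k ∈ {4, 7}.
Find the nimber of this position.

Stack A is a plain Nim stack of size 6, so its Grundy value is 6.
Build the Grundy sequence for stack B with g(k) = mex{g(k−s) : s ∈ {4, 7}, s ≤ k}:
g(0) = mex{} = 0
g(1) = mex{} = 0
g(2) = mex{} = 0
g(3) = mex{} = 0
g(4) = mex{0} = 1
g(5) = mex{0} = 1
g(6) = mex{0} = 1
g(7) = mex{0} = 1
g(8) = mex{0,1} = 2
g(9) = mex{0,1} = 2
g(10) = mex{0,1} = 2
g(11) = mex{1} = 0
g(12) = mex{1,2} = 0
g(13) = mex{1,2} = 0
So g(13) = 0.
The value of a disjunctive sum is the nim-sum of the parts.
Combined value = 6 XOR 0 = 6.

6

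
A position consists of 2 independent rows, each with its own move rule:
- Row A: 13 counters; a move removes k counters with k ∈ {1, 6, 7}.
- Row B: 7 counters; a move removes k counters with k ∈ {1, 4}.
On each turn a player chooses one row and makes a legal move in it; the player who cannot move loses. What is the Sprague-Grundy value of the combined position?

1

Build the Grundy sequence for row A with g(k) = mex{g(k−s) : s ∈ {1, 6, 7}, s ≤ k}:
g(0) = mex{} = 0
g(1) = mex{0} = 1
g(2) = mex{1} = 0
g(3) = mex{0} = 1
g(4) = mex{1} = 0
g(5) = mex{0} = 1
g(6) = mex{0,1} = 2
g(7) = mex{0,1,2} = 3
g(8) = mex{0,1,3} = 2
g(9) = mex{0,1,2} = 3
g(10) = mex{0,1,3} = 2
g(11) = mex{0,1,2} = 3
g(12) = mex{1,2,3} = 0
g(13) = mex{0,2,3} = 1
So g(13) = 1.
For row B, compute g(0), g(1), … with moves {1, 4}:
k:     0  1  2  3  4  5  6  7
g(k):  0  1  0  1  2  0  1  0
So g(7) = 0.
The value of a disjunctive sum is the nim-sum of the parts.
Combined value = 1 XOR 0 = 1.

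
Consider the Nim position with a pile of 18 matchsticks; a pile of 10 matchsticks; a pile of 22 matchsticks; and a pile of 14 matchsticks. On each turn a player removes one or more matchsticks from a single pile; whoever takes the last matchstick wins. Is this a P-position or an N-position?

Bitwise XOR of the heap sizes:
  10010  (18)
  01010  (10)
  10110  (22)
  01110  (14)
  -----
  00000  (0)
The nim-sum is 0, so this is a P-position: the player to move is in a losing position under optimal play.

P-position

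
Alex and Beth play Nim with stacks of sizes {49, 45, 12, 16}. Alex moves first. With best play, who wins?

Beth wins

Nim-sum: 49 ^ 45 ^ 12 ^ 16 = 0.
The nim-sum is 0, so this is a P-position: the player to move is in a losing position under optimal play; Alex is about to move from it and so loses — Beth wins.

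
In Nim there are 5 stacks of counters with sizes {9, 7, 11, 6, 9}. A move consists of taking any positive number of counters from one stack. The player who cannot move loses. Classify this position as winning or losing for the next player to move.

Winning position

Compute the nim-sum pairwise:
9 ⊕ 7 = 14
14 ⊕ 11 = 5
5 ⊕ 6 = 3
3 ⊕ 9 = 10
The nim-sum is 10 ≠ 0, so this is an N-position: the player to move can win.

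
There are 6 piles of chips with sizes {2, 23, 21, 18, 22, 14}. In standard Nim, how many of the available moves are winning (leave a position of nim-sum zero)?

Compute the nim-sum pairwise:
2 ^ 23 = 21
21 ^ 21 = 0
0 ^ 18 = 18
18 ^ 22 = 4
4 ^ 14 = 10
The overall nim-sum is X = 10. A pile of size p has a winning move iff p XOR X < p (reduce it to p XOR X).
  2: 2 XOR 10 = 8 ≥ 2 — no move.
  23: 23 XOR 10 = 29 ≥ 23 — no move.
  21: 21 XOR 10 = 31 ≥ 21 — no move.
  18: 18 XOR 10 = 24 ≥ 18 — no move.
  22: 22 XOR 10 = 28 ≥ 22 — no move.
  14: 14 XOR 10 = 4 < 14 — winning move (to 4).
That gives 1 winning move.

1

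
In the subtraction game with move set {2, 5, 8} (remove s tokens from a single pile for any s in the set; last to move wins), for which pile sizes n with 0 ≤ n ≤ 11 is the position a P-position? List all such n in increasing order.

0, 1, 4, 7, 10, 11

Grundy values for subtraction set {2, 5, 8}:
k:     0  1  2  3  4  5  6  7  8  9 10 11
g(k):  0  0  1  1  0  2  1  0  2  1  0  0
The P-positions (g = 0) in 0..11 are 0, 1, 4, 7, 10, 11.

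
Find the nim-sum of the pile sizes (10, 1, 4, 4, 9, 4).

6

Compute the nim-sum pairwise:
10 XOR 1 = 11
11 XOR 4 = 15
15 XOR 4 = 11
11 XOR 9 = 2
2 XOR 4 = 6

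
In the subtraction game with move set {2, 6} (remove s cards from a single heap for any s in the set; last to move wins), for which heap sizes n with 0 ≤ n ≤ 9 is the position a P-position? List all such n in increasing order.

0, 1, 4, 5, 8, 9

Grundy values for subtraction set {2, 6}:
k:     0  1  2  3  4  5  6  7  8  9
g(k):  0  0  1  1  0  0  1  1  0  0
The P-positions (g = 0) in 0..9 are 0, 1, 4, 5, 8, 9.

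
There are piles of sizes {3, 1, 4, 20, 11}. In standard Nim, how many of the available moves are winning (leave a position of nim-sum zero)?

1

Compute the nim-sum pairwise:
3 XOR 1 = 2
2 XOR 4 = 6
6 XOR 20 = 18
18 XOR 11 = 25
The overall nim-sum is X = 25. A pile of size p has a winning move iff p XOR X < p (reduce it to p XOR X).
  3: 3 XOR 25 = 26 ≥ 3 — no move.
  1: 1 XOR 25 = 24 ≥ 1 — no move.
  4: 4 XOR 25 = 29 ≥ 4 — no move.
  20: 20 XOR 25 = 13 < 20 — winning move (to 13).
  11: 11 XOR 25 = 18 ≥ 11 — no move.
That gives 1 winning move.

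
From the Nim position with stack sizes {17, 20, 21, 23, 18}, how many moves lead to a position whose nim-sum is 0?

Compute the nim-sum pairwise:
17 XOR 20 = 5
5 XOR 21 = 16
16 XOR 23 = 7
7 XOR 18 = 21
The overall nim-sum is X = 21. A stack of size p has a winning move iff p XOR X < p (reduce it to p XOR X).
  17: 17 XOR 21 = 4 < 17 — winning move (to 4).
  20: 20 XOR 21 = 1 < 20 — winning move (to 1).
  21: 21 XOR 21 = 0 < 21 — winning move (to 0).
  23: 23 XOR 21 = 2 < 23 — winning move (to 2).
  18: 18 XOR 21 = 7 < 18 — winning move (to 7).
That gives 5 winning moves.

5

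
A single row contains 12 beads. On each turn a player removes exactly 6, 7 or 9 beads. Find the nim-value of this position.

Grundy values for subtraction set {6, 7, 9}:
g(0) = mex{} = 0
g(1) = mex{} = 0
g(2) = mex{} = 0
g(3) = mex{} = 0
g(4) = mex{} = 0
g(5) = mex{} = 0
g(6) = mex{0} = 1
g(7) = mex{0} = 1
g(8) = mex{0} = 1
g(9) = mex{0} = 1
g(10) = mex{0} = 1
g(11) = mex{0} = 1
g(12) = mex{0,1} = 2
So g(12) = 2.

2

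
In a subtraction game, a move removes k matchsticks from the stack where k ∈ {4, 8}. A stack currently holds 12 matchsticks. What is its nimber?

0

Build the Grundy sequence with g(k) = mex{g(k−s) : s ∈ {4, 8}, s ≤ k}:
g(0) = mex{} = 0
g(1) = mex{} = 0
g(2) = mex{} = 0
g(3) = mex{} = 0
g(4) = mex{0} = 1
g(5) = mex{0} = 1
g(6) = mex{0} = 1
g(7) = mex{0} = 1
g(8) = mex{0,1} = 2
g(9) = mex{0,1} = 2
g(10) = mex{0,1} = 2
g(11) = mex{0,1} = 2
g(12) = mex{1,2} = 0
So g(12) = 0.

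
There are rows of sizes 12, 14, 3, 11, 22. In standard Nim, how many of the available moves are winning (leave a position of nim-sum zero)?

1

Compute the nim-sum pairwise:
12 XOR 14 = 2
2 XOR 3 = 1
1 XOR 11 = 10
10 XOR 22 = 28
The overall nim-sum is X = 28. A row of size p has a winning move iff p XOR X < p (reduce it to p XOR X).
  12: 12 XOR 28 = 16 ≥ 12 — no move.
  14: 14 XOR 28 = 18 ≥ 14 — no move.
  3: 3 XOR 28 = 31 ≥ 3 — no move.
  11: 11 XOR 28 = 23 ≥ 11 — no move.
  22: 22 XOR 28 = 10 < 22 — winning move (to 10).
That gives 1 winning move.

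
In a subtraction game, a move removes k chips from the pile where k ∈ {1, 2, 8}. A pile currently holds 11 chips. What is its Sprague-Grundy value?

2

Grundy values for subtraction set {1, 2, 8}:
k:     0  1  2  3  4  5  6  7  8  9 10 11
g(k):  0  1  2  0  1  2  0  1  2  0  1  2
So g(11) = 2.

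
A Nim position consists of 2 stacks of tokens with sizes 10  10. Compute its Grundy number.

Nim-sum: 10 XOR 10 = 0.

0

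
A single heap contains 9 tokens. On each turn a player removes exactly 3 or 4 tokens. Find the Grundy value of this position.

Build the Grundy sequence with g(k) = mex{g(k−s) : s ∈ {3, 4}, s ≤ k}:
g(0) = mex{} = 0
g(1) = mex{} = 0
g(2) = mex{} = 0
g(3) = mex{0} = 1
g(4) = mex{0} = 1
g(5) = mex{0} = 1
g(6) = mex{0,1} = 2
g(7) = mex{1} = 0
g(8) = mex{1} = 0
g(9) = mex{1,2} = 0
So g(9) = 0.

0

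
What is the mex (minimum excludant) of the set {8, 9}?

0 is not in the set, so the mex is 0.

0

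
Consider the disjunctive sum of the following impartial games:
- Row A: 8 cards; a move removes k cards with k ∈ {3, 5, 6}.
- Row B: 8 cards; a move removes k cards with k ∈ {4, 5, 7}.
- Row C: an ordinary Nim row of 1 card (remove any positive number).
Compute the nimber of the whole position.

Build the Grundy sequence for row A with g(k) = mex{g(k−s) : s ∈ {3, 5, 6}, s ≤ k}:
k:     0  1  2  3  4  5  6  7  8
g(k):  0  0  0  1  1  1  2  2  2
So g(8) = 2.
For row B, compute g(0), g(1), … with moves {4, 5, 7}:
k:     0  1  2  3  4  5  6  7  8
g(k):  0  0  0  0  1  1  1  1  2
So g(8) = 2.
Row C is a plain Nim row of size 1, so its Grundy value is 1.
By the Sprague-Grundy theorem, the Grundy value of a sum of independent games is the XOR of the component values.
Combined value = 2 XOR 2 XOR 1 = 1.

1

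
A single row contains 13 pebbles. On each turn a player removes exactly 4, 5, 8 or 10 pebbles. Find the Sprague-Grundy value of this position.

3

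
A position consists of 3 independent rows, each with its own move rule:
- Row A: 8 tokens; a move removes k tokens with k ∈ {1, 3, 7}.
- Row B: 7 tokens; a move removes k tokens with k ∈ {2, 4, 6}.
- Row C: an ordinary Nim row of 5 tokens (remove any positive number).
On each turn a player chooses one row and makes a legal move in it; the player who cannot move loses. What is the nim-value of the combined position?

For row A, compute g(0), g(1), … with moves {1, 3, 7}:
k:     0  1  2  3  4  5  6  7  8
g(k):  0  1  0  1  0  1  0  1  0
So g(8) = 0.
For row B, compute g(0), g(1), … with moves {2, 4, 6}:
k:     0  1  2  3  4  5  6  7
g(k):  0  0  1  1  2  2  3  3
So g(7) = 3.
Row C is a plain Nim row of size 5, so its Grundy value is 5.
The value of a disjunctive sum is the nim-sum of the parts.
Combined value = 0 ⊕ 3 ⊕ 5 = 6.

6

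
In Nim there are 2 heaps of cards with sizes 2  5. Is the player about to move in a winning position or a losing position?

Winning position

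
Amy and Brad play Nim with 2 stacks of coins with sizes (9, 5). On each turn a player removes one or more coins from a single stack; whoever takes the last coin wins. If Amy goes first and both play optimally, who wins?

Amy wins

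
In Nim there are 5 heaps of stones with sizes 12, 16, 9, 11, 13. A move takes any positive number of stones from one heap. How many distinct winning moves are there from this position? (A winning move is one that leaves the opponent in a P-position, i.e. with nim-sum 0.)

Compute the nim-sum pairwise:
12 ⊕ 16 = 28
28 ⊕ 9 = 21
21 ⊕ 11 = 30
30 ⊕ 13 = 19
The overall nim-sum is X = 19. A heap of size p has a winning move iff p XOR X < p (reduce it to p XOR X).
  12: 12 XOR 19 = 31 ≥ 12 — no move.
  16: 16 XOR 19 = 3 < 16 — winning move (to 3).
  9: 9 XOR 19 = 26 ≥ 9 — no move.
  11: 11 XOR 19 = 24 ≥ 11 — no move.
  13: 13 XOR 19 = 30 ≥ 13 — no move.
That gives 1 winning move.

1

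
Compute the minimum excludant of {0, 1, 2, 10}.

The values 0, 1, 2 are all present; 3 is the first non-negative integer missing from the set.

3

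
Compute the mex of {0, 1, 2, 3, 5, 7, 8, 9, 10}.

The values 0, 1, 2, 3 are all present; 4 is the first non-negative integer missing from the set.

4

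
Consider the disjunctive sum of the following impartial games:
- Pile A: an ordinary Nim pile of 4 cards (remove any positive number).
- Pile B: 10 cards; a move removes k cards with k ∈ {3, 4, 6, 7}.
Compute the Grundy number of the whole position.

Pile A is a plain Nim pile of size 4, so its Grundy value is 4.
Build the Grundy sequence for pile B with g(k) = mex{g(k−s) : s ∈ {3, 4, 6, 7}, s ≤ k}:
k:     0  1  2  3  4  5  6  7  8  9 10
g(k):  0  0  0  1  1  1  2  2  2  3  0
So g(10) = 0.
By the Sprague-Grundy theorem, the Grundy value of a sum of independent games is the XOR of the component values.
Combined value = 4 ⊕ 0 = 4.

4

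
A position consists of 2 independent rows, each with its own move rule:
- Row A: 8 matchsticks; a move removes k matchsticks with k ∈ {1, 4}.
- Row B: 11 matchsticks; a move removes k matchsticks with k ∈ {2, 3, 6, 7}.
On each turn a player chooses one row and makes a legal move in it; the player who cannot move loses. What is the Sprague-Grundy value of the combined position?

For row A, compute g(0), g(1), … with moves {1, 4}:
k:     0  1  2  3  4  5  6  7  8
g(k):  0  1  0  1  2  0  1  0  1
So g(8) = 1.
For row B, compute g(0), g(1), … with moves {2, 3, 6, 7}:
g(0) = mex{} = 0
g(1) = mex{} = 0
g(2) = mex{0} = 1
g(3) = mex{0} = 1
g(4) = mex{0,1} = 2
g(5) = mex{1} = 0
g(6) = mex{0,1,2} = 3
g(7) = mex{0,2} = 1
g(8) = mex{0,1,3} = 2
g(9) = mex{1,3} = 0
g(10) = mex{1,2} = 0
g(11) = mex{0,2} = 1
So g(11) = 1.
By the Sprague-Grundy theorem, the Grundy value of a sum of independent games is the XOR of the component values.
Combined value = 1 XOR 1 = 0.

0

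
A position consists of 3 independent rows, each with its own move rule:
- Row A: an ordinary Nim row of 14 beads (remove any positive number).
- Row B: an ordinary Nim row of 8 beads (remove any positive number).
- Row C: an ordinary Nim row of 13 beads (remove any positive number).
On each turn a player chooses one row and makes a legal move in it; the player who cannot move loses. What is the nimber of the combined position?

11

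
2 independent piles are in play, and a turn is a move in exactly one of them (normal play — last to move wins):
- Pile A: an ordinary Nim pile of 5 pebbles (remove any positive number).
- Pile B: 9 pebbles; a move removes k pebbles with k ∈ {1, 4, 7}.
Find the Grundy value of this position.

4

Pile A is a plain Nim pile of size 5, so its Grundy value is 5.
Build the Grundy sequence for pile B with g(k) = mex{g(k−s) : s ∈ {1, 4, 7}, s ≤ k}:
k:     0  1  2  3  4  5  6  7  8  9
g(k):  0  1  0  1  2  0  1  2  0  1
So g(9) = 1.
By the Sprague-Grundy theorem, the Grundy value of a sum of independent games is the XOR of the component values.
Combined value = 5 ⊕ 1 = 4.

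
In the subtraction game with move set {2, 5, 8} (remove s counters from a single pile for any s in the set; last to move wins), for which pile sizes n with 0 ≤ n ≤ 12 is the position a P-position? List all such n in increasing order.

0, 1, 4, 7, 10, 11

Compute g(0), g(1), … for moves {2, 5, 8}:
k:     0  1  2  3  4  5  6  7  8  9 10 11 12
g(k):  0  0  1  1  0  2  1  0  2  1  0  0  1
The P-positions (g = 0) in 0..12 are 0, 1, 4, 7, 10, 11.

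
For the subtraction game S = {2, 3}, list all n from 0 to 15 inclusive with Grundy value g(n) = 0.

0, 1, 5, 6, 10, 11, 15

Compute g(0), g(1), … for moves {2, 3}:
k:     0  1  2  3  4  5  6  7  8  9 10 11 12 13 14 15
g(k):  0  0  1  1  2  0  0  1  1  2  0  0  1  1  2  0
The P-positions (g = 0) in 0..15 are 0, 1, 5, 6, 10, 11, 15.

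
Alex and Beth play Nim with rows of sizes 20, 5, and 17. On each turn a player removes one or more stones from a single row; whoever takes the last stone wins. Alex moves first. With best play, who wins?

Bitwise XOR of the heap sizes:
  10100  (20)
  00101  (5)
  10001  (17)
  -----
  00000  (0)
The nim-sum is 0, so this is a P-position: the player to move is in a losing position under optimal play; Alex is about to move from it and so loses — Beth wins.

Beth wins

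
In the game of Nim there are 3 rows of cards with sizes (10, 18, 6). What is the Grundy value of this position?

30

Compute the nim-sum pairwise:
10 ^ 18 = 24
24 ^ 6 = 30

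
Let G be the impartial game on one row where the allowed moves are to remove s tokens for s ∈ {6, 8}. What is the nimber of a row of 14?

0

Compute g(0), g(1), … for moves {6, 8}:
k:     0  1  2  3  4  5  6  7  8  9 10 11 12 13 14
g(k):  0  0  0  0  0  0  1  1  1  1  1  1  2  2  0
So g(14) = 0.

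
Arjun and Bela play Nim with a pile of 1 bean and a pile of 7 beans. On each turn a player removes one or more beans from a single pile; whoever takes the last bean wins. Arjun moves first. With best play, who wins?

Arjun wins

Write each in binary and XOR column by column:
  001  (1)
  111  (7)
  ---
  110  (6)
The nim-sum is 6 ≠ 0, so this is an N-position: the player to move can win; Arjun has a winning move.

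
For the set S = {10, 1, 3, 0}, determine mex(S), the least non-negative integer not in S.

2

The values 0, 1 are all present; 2 is the first non-negative integer missing from the set.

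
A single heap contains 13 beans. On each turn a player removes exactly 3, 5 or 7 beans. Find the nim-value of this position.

Compute g(0), g(1), … for moves {3, 5, 7}:
k:     0  1  2  3  4  5  6  7  8  9 10 11 12 13
g(k):  0  0  0  1  1  1  2  2  2  3  0  0  0  1
So g(13) = 1.

1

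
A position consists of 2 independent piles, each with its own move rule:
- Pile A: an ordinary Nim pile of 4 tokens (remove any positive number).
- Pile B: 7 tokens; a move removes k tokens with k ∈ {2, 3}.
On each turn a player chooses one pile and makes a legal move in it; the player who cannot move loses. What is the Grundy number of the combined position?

Pile A is a plain Nim pile of size 4, so its Grundy value is 4.
For pile B, compute g(0), g(1), … with moves {2, 3}:
g(0) = mex{} = 0
g(1) = mex{} = 0
g(2) = mex{0} = 1
g(3) = mex{0} = 1
g(4) = mex{0,1} = 2
g(5) = mex{1} = 0
g(6) = mex{1,2} = 0
g(7) = mex{0,2} = 1
So g(7) = 1.
The value of a disjunctive sum is the nim-sum of the parts.
Combined value = 4 ⊕ 1 = 5.

5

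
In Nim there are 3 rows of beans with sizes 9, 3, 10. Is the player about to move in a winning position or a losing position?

Losing position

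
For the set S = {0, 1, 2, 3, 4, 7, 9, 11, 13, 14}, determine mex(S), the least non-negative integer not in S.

5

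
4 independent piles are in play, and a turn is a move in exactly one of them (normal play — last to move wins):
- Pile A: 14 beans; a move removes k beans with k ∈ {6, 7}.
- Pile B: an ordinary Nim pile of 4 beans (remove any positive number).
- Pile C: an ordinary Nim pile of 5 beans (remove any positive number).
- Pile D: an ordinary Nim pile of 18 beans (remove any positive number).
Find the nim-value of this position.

Build the Grundy sequence for pile A with g(k) = mex{g(k−s) : s ∈ {6, 7}, s ≤ k}:
k:     0  1  2  3  4  5  6  7  8  9 10 11 12 13 14
g(k):  0  0  0  0  0  0  1  1  1  1  1  1  2  0  0
So g(14) = 0.
Pile B is a plain Nim pile of size 4, so its Grundy value is 4.
Pile C is a plain Nim pile of size 5, so its Grundy value is 5.
Pile D is a plain Nim pile of size 18, so its Grundy value is 18.
By the Sprague-Grundy theorem, the Grundy value of a sum of independent games is the XOR of the component values.
Combined value = 0 ⊕ 4 ⊕ 5 ⊕ 18 = 19.

19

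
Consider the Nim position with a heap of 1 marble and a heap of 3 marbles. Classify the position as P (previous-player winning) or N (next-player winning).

N-position

Nim-sum: 1 XOR 3 = 2.
The nim-sum is 2 ≠ 0, so this is an N-position: the player to move can win.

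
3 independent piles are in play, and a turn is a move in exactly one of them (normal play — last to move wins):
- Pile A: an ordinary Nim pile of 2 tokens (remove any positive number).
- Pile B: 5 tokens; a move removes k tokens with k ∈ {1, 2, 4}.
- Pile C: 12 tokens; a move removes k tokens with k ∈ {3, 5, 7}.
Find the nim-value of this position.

Pile A is a plain Nim pile of size 2, so its Grundy value is 2.
Build the Grundy sequence for pile B with g(k) = mex{g(k−s) : s ∈ {1, 2, 4}, s ≤ k}:
g(0) = mex{} = 0
g(1) = mex{0} = 1
g(2) = mex{0,1} = 2
g(3) = mex{1,2} = 0
g(4) = mex{0,2} = 1
g(5) = mex{0,1} = 2
So g(5) = 2.
For pile C, compute g(0), g(1), … with moves {3, 5, 7}:
g(0) = mex{} = 0
g(1) = mex{} = 0
g(2) = mex{} = 0
g(3) = mex{0} = 1
g(4) = mex{0} = 1
g(5) = mex{0} = 1
g(6) = mex{0,1} = 2
g(7) = mex{0,1} = 2
g(8) = mex{0,1} = 2
g(9) = mex{0,1,2} = 3
g(10) = mex{1,2} = 0
g(11) = mex{1,2} = 0
g(12) = mex{1,2,3} = 0
So g(12) = 0.
The value of a disjunctive sum is the nim-sum of the parts.
Combined value = 2 XOR 2 XOR 0 = 0.

0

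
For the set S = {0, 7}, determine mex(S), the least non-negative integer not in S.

0 is in the set but 1 is not, so the mex is 1.

1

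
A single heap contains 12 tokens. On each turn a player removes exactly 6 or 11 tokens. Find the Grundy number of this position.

2

Build the Grundy sequence with g(k) = mex{g(k−s) : s ∈ {6, 11}, s ≤ k}:
g(0) = mex{} = 0
g(1) = mex{} = 0
g(2) = mex{} = 0
g(3) = mex{} = 0
g(4) = mex{} = 0
g(5) = mex{} = 0
g(6) = mex{0} = 1
g(7) = mex{0} = 1
g(8) = mex{0} = 1
g(9) = mex{0} = 1
g(10) = mex{0} = 1
g(11) = mex{0} = 1
g(12) = mex{0,1} = 2
So g(12) = 2.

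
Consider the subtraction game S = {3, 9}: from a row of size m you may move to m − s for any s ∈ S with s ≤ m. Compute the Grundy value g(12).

Compute g(0), g(1), … for moves {3, 9}:
k:     0  1  2  3  4  5  6  7  8  9 10 11 12
g(k):  0  0  0  1  1  1  0  0  0  1  1  1  0
So g(12) = 0.

0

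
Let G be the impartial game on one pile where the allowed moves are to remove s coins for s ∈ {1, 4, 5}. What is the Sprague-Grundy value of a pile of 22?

2

Compute g(0), g(1), … for moves {1, 4, 5}:
k:     0  1  2  3  4  5  6  7  8  9 10 11 12 13 14 15 16 17 18 19 20 21 22
g(k):  0  1  0  1  2  3  2  3  0  1  0  1  2  3  2  3  0  1  0  1  2  3  2
So g(22) = 2.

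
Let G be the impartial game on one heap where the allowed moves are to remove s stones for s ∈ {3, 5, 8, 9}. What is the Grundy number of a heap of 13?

0

Build the Grundy sequence with g(k) = mex{g(k−s) : s ∈ {3, 5, 8, 9}, s ≤ k}:
k:     0  1  2  3  4  5  6  7  8  9 10 11 12 13
g(k):  0  0  0  1  1  1  2  2  2  3  3  3  0  0
So g(13) = 0.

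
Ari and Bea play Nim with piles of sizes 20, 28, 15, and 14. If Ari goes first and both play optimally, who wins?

Ari wins

Compute the nim-sum pairwise:
20 ⊕ 28 = 8
8 ⊕ 15 = 7
7 ⊕ 14 = 9
The nim-sum is 9 ≠ 0, so this is an N-position: the player to move can win; Ari has a winning move.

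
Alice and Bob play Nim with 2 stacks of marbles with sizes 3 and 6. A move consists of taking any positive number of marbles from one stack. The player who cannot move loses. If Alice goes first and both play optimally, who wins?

Alice wins

Compute the nim-sum pairwise:
3 ^ 6 = 5
The nim-sum is 5 ≠ 0, so this is an N-position: the player to move can win; Alice has a winning move.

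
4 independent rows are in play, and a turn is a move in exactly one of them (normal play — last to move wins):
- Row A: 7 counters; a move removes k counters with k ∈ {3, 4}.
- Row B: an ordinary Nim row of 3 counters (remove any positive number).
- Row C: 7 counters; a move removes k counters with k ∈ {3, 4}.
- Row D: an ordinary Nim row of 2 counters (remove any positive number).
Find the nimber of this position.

1

For row A, compute g(0), g(1), … with moves {3, 4}:
g(0) = mex{} = 0
g(1) = mex{} = 0
g(2) = mex{} = 0
g(3) = mex{0} = 1
g(4) = mex{0} = 1
g(5) = mex{0} = 1
g(6) = mex{0,1} = 2
g(7) = mex{1} = 0
So g(7) = 0.
Row B is a plain Nim row of size 3, so its Grundy value is 3.
Build the Grundy sequence for row C with g(k) = mex{g(k−s) : s ∈ {3, 4}, s ≤ k}:
k:     0  1  2  3  4  5  6  7
g(k):  0  0  0  1  1  1  2  0
So g(7) = 0.
Row D is a plain Nim row of size 2, so its Grundy value is 2.
The value of a disjunctive sum is the nim-sum of the parts.
Combined value = 0 ⊕ 3 ⊕ 0 ⊕ 2 = 1.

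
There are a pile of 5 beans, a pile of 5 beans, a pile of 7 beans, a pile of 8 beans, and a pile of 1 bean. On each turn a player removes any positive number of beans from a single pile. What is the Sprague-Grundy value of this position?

14

Bitwise XOR of the heap sizes:
  0101  (5)
  0101  (5)
  0111  (7)
  1000  (8)
  0001  (1)
  ----
  1110  (14)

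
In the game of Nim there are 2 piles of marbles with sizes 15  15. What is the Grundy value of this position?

Compute the nim-sum pairwise:
15 ^ 15 = 0

0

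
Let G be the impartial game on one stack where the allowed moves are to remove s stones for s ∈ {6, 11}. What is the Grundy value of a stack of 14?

2

Build the Grundy sequence with g(k) = mex{g(k−s) : s ∈ {6, 11}, s ≤ k}:
k:     0  1  2  3  4  5  6  7  8  9 10 11 12 13 14
g(k):  0  0  0  0  0  0  1  1  1  1  1  1  2  2  2
So g(14) = 2.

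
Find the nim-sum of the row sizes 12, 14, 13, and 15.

0

Nim-sum: 12 ^ 14 ^ 13 ^ 15 = 0.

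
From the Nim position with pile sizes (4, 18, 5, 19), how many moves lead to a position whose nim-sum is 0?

Compute the nim-sum pairwise:
4 XOR 18 = 22
22 XOR 5 = 19
19 XOR 19 = 0
The nim-sum is already 0, so every move leaves a nonzero nim-sum — there are no winning moves.

0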